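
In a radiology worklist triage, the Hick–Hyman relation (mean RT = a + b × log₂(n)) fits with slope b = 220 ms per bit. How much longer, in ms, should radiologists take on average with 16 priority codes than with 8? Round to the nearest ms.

The intercept a cancels: ΔRT = b·(log₂ n₂ − log₂ n₁) = b·log₂(n₂/n₁).
log₂(16) − log₂(8) = log₂(16/8) = log₂(2) = 1.
ΔRT = 220 × 1.0000 = 220.000 ms.

220 ms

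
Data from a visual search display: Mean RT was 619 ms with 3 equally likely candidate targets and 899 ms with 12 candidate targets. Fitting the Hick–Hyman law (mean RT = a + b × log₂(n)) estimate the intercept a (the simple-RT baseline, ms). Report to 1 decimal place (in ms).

b = (RT₂ − RT₁)/(log₂ n₂ − log₂ n₁) = (899 − 619)/(3.5850 − 1.5850) = 140.000 ms/bit.
a = RT₁ − b·log₂ n₁ = 619 − 140.000 × 1.5850 = 397.105 ms.

397.1 ms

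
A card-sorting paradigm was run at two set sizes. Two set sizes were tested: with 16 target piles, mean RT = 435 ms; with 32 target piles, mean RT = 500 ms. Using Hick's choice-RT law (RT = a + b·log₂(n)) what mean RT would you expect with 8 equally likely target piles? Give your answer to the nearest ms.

370 ms

RT is linear in log₂ n, so two points fix the line:
  b = (500 − 435) / (log₂ 32 − log₂ 16) = 65 / (5 − 4) = 65 ms/bit
  a = 435 − 65 × 4 = 175 ms
Then RT(8) = 175 + 65 × log₂ 8 = 175 + 65 × 3 ≈ 370.000 ms.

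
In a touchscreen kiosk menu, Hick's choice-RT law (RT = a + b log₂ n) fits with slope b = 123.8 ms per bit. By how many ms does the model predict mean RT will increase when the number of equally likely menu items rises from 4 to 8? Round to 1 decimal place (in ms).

Only the slope matters, since a is common to both: ΔRT = b·log₂(n₂/n₁).
log₂(8) − log₂(4) = log₂(8/4) = log₂(2) = 1.
ΔRT = 123.8 × 1.0000 = 123.800 ms.

123.8 ms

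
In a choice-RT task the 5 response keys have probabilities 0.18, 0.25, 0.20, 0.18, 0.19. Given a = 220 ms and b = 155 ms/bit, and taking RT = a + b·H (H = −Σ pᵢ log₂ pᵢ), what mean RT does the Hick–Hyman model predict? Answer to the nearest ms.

578 ms

H = 0.18·log₂(1/0.18) + 0.25·log₂(1/0.25) + 0.20·log₂(1/0.20) + 0.18·log₂(1/0.18) + 0.19·log₂(1/0.19) = 2.3102 bits.
RT = 220 + 155 × 2.3102 = 578.09 ms.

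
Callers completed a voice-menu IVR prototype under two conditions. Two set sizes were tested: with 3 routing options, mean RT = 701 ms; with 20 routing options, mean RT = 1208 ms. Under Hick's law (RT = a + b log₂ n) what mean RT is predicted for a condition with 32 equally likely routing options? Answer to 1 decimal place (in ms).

1333.6 ms

Fit slope and intercept:
  b = (1208 − 701) / (log₂ 20 − log₂ 3) = 507 / (4.3219 − 1.5850) = 185.242 ms/bit
  a = 701 − 185.242 × 1.5850 = 407.399 ms
Then RT(32) = 407.399 + 185.242 × log₂ 32 = 407.399 + 185.242 × 5 ≈ 1333.607 ms.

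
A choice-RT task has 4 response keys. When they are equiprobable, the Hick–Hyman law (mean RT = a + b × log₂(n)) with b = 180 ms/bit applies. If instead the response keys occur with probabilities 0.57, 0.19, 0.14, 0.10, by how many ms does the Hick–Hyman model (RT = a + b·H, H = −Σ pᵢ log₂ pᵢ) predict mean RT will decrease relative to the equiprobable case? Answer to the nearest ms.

64 ms

The RT saving is b·ΔH. Equiprobable H₀ = log₂(4) = 2.0000 bits; with the given probabilities H = 1.6468 bits.
b·(H₀ − H) = 180 × (2.0000 − 1.6468) = 63.58 ms.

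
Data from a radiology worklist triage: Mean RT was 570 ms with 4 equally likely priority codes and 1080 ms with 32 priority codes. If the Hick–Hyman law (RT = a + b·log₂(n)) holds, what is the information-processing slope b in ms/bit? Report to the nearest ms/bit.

The slope on a log₂ axis is (1080 − 570) / (5 − 2) = 170 ms/bit.

170 ms/bit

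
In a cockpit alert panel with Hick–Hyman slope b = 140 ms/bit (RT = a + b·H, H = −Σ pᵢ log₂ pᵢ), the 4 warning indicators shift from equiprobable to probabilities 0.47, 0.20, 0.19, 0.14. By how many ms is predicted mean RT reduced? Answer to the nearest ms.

Equiprobable entropy H₀ = log₂ 4 = 2.0000 bits.
Skewed entropy H = −Σ pᵢ log₂ pᵢ = 1.8287 bits.
ΔRT = b·(H₀ − H) = 140 × 0.1713 = 23.99 ms.

24 ms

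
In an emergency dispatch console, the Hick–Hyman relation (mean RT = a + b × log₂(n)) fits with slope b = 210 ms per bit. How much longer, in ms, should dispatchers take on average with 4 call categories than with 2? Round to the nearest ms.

ΔRT = (a + b log₂ n₂) − (a + b log₂ n₁) = b·(log₂ n₂ − log₂ n₁).
log₂(4) − log₂(2) = log₂(4/2) = log₂(2) = 1.
ΔRT = 210 × 1.0000 = 210.000 ms.

210 ms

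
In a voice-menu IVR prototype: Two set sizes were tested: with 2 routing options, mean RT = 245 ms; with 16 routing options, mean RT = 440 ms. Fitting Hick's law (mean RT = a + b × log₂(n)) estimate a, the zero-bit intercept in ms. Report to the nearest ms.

180 ms

b = (RT₂ − RT₁)/(log₂ n₂ − log₂ n₁) = (440 − 245)/(4 − 1) = 65 ms/bit.
a = RT₁ − b·log₂ n₁ = 245 − 65 × 1 = 180.000 ms.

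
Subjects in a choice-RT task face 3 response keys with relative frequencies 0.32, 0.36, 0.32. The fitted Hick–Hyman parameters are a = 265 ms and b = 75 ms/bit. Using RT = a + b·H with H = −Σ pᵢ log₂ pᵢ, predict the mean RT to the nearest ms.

384 ms

H = 0.32·log₂(1/0.32) + 0.36·log₂(1/0.36) + 0.32·log₂(1/0.32) = 1.5827 bits.
RT = 265 + 75 × 1.5827 = 383.70 ms.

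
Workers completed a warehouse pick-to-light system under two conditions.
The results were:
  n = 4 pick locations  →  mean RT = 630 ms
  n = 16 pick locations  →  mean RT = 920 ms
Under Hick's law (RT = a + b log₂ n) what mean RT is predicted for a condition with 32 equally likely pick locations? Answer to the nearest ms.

1065 ms

With log₂ n on the abscissa the relation is linear; from the two conditions:
  b = (920 − 630) / (log₂ 16 − log₂ 4) = 290 / (4 − 2) = 145 ms/bit
  a = 630 − 145 × 2 = 340 ms
Then RT(32) = 340 + 145 × log₂ 32 = 340 + 145 × 5 ≈ 1065.000 ms.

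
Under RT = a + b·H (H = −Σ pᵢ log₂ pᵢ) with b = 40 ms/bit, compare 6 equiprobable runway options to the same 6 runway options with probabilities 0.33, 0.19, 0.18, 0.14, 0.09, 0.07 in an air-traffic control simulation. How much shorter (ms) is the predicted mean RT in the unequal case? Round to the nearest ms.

The RT saving is b·ΔH. Equiprobable H₀ = log₂(6) = 2.5850 bits; with the given probabilities H = 2.4067 bits.
b·(H₀ − H) = 40 × (2.5850 − 2.4067) = 7.13 ms.

7 ms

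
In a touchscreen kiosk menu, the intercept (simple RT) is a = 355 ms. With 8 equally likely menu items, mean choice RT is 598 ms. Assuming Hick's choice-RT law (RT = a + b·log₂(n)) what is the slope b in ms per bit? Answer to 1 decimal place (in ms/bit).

8 alternatives carry log₂ 8 = 3 bits; the choice cost is 598 − 355 = 243 ms, so b = 243/3 = 81.000 ms/bit.

81.0 ms/bit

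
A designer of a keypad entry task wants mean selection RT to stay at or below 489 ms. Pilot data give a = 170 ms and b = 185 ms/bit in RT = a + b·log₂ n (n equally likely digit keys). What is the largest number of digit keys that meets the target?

3

Information budget: (489 − 170)/185 = 1.7243 bits, so n ≤ 2^1.7243 = 3.304 → at most 3.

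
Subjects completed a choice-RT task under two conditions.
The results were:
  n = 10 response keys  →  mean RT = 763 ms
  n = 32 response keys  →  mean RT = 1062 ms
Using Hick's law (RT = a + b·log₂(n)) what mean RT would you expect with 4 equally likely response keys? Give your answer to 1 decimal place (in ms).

RT is linear in log₂ n, so two points fix the line:
  b = (1062 − 763) / (log₂ 32 − log₂ 10) = 299 / (5 − 3.3219) = 178.181 ms/bit
  a = 763 − 178.181 × 3.3219 = 171.097 ms
Then RT(4) = 171.097 + 178.181 × log₂ 4 = 171.097 + 178.181 × 2 ≈ 527.458 ms.

527.5 ms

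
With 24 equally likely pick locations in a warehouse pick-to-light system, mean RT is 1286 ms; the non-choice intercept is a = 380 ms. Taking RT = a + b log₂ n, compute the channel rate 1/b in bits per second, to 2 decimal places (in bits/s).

Choice component = 1286 − 380 = 906 ms over log₂(24) = 4.5850 bits.
b = 906 / 4.5850 = 197.602 ms/bit, so 1/b = 5.061 bits/s.

5.06 bits/s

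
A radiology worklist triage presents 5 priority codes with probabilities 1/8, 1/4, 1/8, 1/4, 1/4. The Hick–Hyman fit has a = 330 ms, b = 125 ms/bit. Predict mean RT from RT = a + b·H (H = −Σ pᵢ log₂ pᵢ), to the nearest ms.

Each term −pᵢ log₂ pᵢ: 0.125·3 + 0.25·2 + 0.125·3 + 0.25·2 + 0.25·2; summed, H = 2.250 bits.
Mean RT = a + bH = 330 + 125·2.250 = 611.25 ms.

611 ms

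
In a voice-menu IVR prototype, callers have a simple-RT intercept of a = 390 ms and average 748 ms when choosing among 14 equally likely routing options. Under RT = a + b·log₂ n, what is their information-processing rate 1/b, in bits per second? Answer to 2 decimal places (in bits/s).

b = (748 − 390)/log₂ 14 = 358/3.8074 = 94.029 ms per bit = 0.09403 s/bit; the reciprocal is 10.635 bits/s.

10.64 bits/s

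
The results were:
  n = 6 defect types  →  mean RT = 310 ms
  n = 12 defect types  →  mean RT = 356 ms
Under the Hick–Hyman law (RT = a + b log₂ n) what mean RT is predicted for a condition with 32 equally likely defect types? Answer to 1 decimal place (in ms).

Fit slope and intercept:
  b = (356 − 310) / (log₂ 12 − log₂ 6) = 46 / (3.5850 − 2.5850) = 46.000 ms/bit
  a = 310 − 46.000 × 2.5850 = 191.092 ms
Then RT(32) = 191.092 + 46.000 × log₂ 32 = 191.092 + 46.000 × 5 ≈ 421.092 ms.

421.1 ms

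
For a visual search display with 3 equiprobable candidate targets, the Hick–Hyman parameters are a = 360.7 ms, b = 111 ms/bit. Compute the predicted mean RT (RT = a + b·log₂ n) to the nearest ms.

537 ms

log₂(3) = 1.5850 bits, so RT = 360.7 + 111 × 1.5850 ≈ 536.631 ms.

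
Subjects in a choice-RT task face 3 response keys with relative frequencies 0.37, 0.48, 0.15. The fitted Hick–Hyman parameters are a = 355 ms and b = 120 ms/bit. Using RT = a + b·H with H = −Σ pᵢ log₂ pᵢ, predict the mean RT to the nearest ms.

Entropy contributions −pᵢ log₂ pᵢ: 0.5307, 0.5083, 0.4105; sum H = 1.4495 bits.
RT = a + bH = 355 + 120·1.4495 = 528.95 ms.

529 ms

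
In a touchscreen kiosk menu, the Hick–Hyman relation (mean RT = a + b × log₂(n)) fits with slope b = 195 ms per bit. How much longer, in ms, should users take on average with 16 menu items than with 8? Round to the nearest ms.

195 ms

The intercept a cancels: ΔRT = b·(log₂ n₂ − log₂ n₁) = b·log₂(n₂/n₁).
log₂(16) − log₂(8) = log₂(16/8) = log₂(2) = 1.
ΔRT = 195 × 1.0000 = 195.000 ms.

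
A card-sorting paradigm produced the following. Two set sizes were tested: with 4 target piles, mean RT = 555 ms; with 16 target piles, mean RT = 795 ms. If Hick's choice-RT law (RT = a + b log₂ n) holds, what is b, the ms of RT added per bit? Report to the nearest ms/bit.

120 ms/bit

The slope on a log₂ axis is (795 − 555) / (4 − 2) = 120 ms/bit.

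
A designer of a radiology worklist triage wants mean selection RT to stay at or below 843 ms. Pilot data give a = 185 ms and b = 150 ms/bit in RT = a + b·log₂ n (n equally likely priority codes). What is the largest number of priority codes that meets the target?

20

150·log₂ n ≤ 843 − 185 = 658, giving log₂ n ≤ 4.3867 and n ≤ 20.918. The largest whole number is 20.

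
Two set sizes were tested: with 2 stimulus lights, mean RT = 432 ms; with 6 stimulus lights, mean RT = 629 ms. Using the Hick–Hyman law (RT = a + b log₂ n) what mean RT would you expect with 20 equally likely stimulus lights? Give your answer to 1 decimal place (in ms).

844.9 ms

With log₂ n on the abscissa the relation is linear; from the two conditions:
  b = (629 − 432) / (log₂ 6 − log₂ 2) = 197 / (2.5850 − 1) = 124.293 ms/bit
  a = 432 − 124.293 × 1 = 307.707 ms
Then RT(20) = 307.707 + 124.293 × log₂ 20 = 307.707 + 124.293 × 4.3219 ≈ 844.893 ms.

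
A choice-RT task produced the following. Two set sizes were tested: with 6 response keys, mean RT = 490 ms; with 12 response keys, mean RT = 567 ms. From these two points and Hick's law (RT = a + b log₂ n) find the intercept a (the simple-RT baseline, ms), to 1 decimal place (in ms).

291.0 ms

b = (RT₂ − RT₁)/(log₂ n₂ − log₂ n₁) = (567 − 490)/(3.5850 − 2.5850) = 77.000 ms/bit.
Intercept: a = 490 − 77.000·log₂(6) = 290.958 ms.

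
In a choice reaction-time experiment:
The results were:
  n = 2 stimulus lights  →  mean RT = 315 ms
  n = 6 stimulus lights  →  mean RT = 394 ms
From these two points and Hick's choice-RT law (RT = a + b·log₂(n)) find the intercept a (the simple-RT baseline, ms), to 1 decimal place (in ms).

b = (RT₂ − RT₁)/(log₂ n₂ − log₂ n₁) = (394 − 315)/(2.5850 − 1) = 49.843 ms/bit.
a = RT₁ − b·log₂ n₁ = 315 − 49.843 × 1 = 265.157 ms.

265.2 ms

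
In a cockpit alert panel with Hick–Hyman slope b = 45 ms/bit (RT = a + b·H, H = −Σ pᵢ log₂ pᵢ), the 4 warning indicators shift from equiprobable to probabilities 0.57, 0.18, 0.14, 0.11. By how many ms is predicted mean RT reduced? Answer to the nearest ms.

16 ms

Equiprobable entropy H₀ = log₂ 4 = 2.0000 bits.
Skewed entropy H = −Σ pᵢ log₂ pᵢ = 1.6550 bits.
ΔRT = b·(H₀ − H) = 45 × 0.3450 = 15.53 ms.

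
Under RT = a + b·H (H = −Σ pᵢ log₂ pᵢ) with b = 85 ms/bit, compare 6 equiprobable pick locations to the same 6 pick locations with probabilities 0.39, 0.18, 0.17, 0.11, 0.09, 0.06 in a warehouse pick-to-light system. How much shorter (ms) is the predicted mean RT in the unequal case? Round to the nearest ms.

The RT saving is b·ΔH. Equiprobable H₀ = log₂(6) = 2.5850 bits; with the given probabilities H = 2.3162 bits.
b·(H₀ − H) = 85 × (2.5850 − 2.3162) = 22.85 ms.

23 ms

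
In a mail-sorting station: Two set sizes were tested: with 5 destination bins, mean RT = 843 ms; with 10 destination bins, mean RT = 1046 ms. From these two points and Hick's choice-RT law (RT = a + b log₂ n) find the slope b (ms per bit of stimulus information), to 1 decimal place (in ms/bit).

The slope on a log₂ axis is (1046 − 843) / (3.3219 − 2.3219) = 203.000 ms/bit.

203.0 ms/bit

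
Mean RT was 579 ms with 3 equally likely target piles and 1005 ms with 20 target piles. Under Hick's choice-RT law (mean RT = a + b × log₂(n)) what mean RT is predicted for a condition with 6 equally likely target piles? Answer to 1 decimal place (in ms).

RT is linear in log₂ n, so two points fix the line:
  b = (1005 − 579) / (log₂ 20 − log₂ 3) = 426 / (4.3219 − 1.5850) = 155.647 ms/bit
  a = 579 − 155.647 × 1.5850 = 332.306 ms
Then RT(6) = 332.306 + 155.647 × log₂ 6 = 332.306 + 155.647 × 2.5850 ≈ 734.647 ms.

734.6 ms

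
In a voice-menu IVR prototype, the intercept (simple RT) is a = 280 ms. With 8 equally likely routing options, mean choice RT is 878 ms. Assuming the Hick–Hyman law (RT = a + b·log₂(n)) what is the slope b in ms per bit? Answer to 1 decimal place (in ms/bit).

8 alternatives carry log₂ 8 = 3 bits; the choice cost is 878 − 280 = 598 ms, so b = 598/3 = 199.333 ms/bit.

199.3 ms/bit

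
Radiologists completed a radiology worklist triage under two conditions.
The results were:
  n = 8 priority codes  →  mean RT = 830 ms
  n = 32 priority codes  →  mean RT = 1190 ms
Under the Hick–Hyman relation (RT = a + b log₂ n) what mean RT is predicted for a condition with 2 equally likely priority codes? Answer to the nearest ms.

Fit slope and intercept:
  b = (1190 − 830) / (log₂ 32 − log₂ 8) = 360 / (5 − 3) = 180 ms/bit
  a = 830 − 180 × 3 = 290 ms
Then RT(2) = 290 + 180 × log₂ 2 = 290 + 180 × 1 ≈ 470.000 ms.

470 ms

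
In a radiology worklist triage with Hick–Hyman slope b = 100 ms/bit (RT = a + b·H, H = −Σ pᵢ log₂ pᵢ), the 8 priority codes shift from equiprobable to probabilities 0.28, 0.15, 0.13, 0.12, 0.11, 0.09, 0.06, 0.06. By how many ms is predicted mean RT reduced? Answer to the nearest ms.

18 ms

The RT saving is b·ΔH. Equiprobable H₀ = log₂(8) = 3.0000 bits; with the given probabilities H = 2.8245 bits.
b·(H₀ − H) = 100 × (3.0000 − 2.8245) = 17.55 ms.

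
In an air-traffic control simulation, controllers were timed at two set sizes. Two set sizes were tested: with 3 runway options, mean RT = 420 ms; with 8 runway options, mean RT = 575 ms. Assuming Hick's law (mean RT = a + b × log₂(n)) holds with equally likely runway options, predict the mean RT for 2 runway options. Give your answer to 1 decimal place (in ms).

Solve the two-equation system in a and b:
  b = (575 − 420) / (log₂ 8 − log₂ 3) = 155 / (3 − 1.5850) = 109.538 ms/bit
  a = 420 − 109.538 × 1.5850 = 246.387 ms
Then RT(2) = 246.387 + 109.538 × log₂ 2 = 246.387 + 109.538 × 1 ≈ 355.925 ms.

355.9 ms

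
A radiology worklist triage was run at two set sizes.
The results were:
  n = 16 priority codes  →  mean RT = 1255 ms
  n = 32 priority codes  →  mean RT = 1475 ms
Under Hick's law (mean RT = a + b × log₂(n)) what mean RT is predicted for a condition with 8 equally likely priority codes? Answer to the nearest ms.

With log₂ n on the abscissa the relation is linear; from the two conditions:
  b = (1475 − 1255) / (log₂ 32 − log₂ 16) = 220 / (5 − 4) = 220 ms/bit
  a = 1255 − 220 × 4 = 375 ms
Then RT(8) = 375 + 220 × log₂ 8 = 375 + 220 × 3 ≈ 1035.000 ms.

1035 ms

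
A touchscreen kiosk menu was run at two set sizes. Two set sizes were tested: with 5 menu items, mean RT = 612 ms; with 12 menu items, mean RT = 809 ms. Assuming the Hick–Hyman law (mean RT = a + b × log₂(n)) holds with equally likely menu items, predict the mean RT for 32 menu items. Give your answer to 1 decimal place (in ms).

Solve the two-equation system in a and b:
  b = (809 − 612) / (log₂ 12 − log₂ 5) = 197 / (3.5850 − 2.3219) = 155.974 ms/bit
  a = 612 − 155.974 × 2.3219 = 249.841 ms
Then RT(32) = 249.841 + 155.974 × log₂ 32 = 249.841 + 155.974 × 5 ≈ 1029.708 ms.

1029.7 ms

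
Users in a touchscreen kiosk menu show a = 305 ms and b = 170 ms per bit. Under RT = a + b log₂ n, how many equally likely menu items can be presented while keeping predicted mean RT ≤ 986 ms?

16

170·log₂ n ≤ 986 − 305 = 681, giving log₂ n ≤ 4.0059 and n ≤ 16.065. The largest whole number is 16.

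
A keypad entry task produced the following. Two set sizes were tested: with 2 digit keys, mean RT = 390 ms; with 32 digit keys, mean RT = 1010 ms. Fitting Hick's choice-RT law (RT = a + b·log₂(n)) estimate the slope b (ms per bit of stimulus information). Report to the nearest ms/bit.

155 ms/bit

Slope: b = (1010 − 390) / (log₂ 32 − log₂ 2) = 620/4.0000 = 155 ms/bit.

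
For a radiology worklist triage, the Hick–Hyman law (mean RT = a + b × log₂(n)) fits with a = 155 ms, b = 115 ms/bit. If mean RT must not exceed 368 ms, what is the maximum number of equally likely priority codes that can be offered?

3

115·log₂ n ≤ 368 − 155 = 213, giving log₂ n ≤ 1.8522 and n ≤ 3.610. The largest whole number is 3.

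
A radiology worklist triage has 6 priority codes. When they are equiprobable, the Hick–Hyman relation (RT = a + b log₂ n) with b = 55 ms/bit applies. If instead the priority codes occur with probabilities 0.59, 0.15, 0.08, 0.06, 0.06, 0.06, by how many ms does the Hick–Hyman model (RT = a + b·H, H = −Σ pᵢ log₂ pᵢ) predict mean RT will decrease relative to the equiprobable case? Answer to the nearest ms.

Equiprobable entropy H₀ = log₂ 6 = 2.5850 bits.
Skewed entropy H = −Σ pᵢ log₂ pᵢ = 1.8818 bits.
ΔRT = b·(H₀ − H) = 55 × 0.7032 = 38.68 ms.

39 ms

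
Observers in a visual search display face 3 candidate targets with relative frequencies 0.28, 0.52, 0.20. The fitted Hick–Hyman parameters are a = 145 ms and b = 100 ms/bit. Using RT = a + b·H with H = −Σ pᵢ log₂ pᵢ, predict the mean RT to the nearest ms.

292 ms

H = 0.28·log₂(1/0.28) + 0.52·log₂(1/0.52) + 0.20·log₂(1/0.20) = 1.4692 bits.
RT = 145 + 100 × 1.4692 = 291.92 ms.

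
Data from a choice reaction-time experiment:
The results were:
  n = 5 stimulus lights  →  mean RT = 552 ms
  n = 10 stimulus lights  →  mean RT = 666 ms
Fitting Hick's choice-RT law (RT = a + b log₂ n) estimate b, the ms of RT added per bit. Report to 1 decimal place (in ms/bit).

The slope on a log₂ axis is (666 − 552) / (3.3219 − 2.3219) = 114.000 ms/bit.

114.0 ms/bit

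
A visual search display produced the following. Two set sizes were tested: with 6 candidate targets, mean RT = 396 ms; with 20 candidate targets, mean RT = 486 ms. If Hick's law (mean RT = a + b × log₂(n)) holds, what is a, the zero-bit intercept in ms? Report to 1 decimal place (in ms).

The slope on a log₂ axis is (486 − 396) / (4.3219 − 2.5850) = 51.814 ms/bit.
a = RT₁ − b·log₂ n₁ = 396 − 51.814 × 2.5850 = 262.061 ms.

262.1 ms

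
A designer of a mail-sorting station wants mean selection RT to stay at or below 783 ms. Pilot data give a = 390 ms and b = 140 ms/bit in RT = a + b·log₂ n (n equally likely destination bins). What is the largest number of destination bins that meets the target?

Information budget: (783 − 390)/140 = 2.8071 bits, so n ≤ 2^2.8071 = 6.999 → at most 6.

6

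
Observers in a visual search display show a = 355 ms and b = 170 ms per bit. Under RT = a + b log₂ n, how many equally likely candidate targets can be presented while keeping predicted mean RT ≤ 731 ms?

170·log₂ n ≤ 731 − 355 = 376, giving log₂ n ≤ 2.2118 and n ≤ 4.632. The largest whole number is 4.

4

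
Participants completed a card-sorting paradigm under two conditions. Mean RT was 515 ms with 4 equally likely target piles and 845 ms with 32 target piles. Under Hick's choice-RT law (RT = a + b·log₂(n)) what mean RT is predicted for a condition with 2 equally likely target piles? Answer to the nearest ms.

With log₂ n on the abscissa the relation is linear; from the two conditions:
  b = (845 − 515) / (log₂ 32 − log₂ 4) = 330 / (5 − 2) = 110 ms/bit
  a = 515 − 110 × 2 = 295 ms
Then RT(2) = 295 + 110 × log₂ 2 = 295 + 110 × 1 ≈ 405.000 ms.

405 ms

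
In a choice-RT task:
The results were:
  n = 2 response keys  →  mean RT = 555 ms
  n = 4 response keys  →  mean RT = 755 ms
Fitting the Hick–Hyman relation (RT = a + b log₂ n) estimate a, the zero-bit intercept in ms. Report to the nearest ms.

The slope on a log₂ axis is (755 − 555) / (2 − 1) = 200 ms/bit.
Intercept: a = 555 − 200·log₂(2) = 355.000 ms.

355 ms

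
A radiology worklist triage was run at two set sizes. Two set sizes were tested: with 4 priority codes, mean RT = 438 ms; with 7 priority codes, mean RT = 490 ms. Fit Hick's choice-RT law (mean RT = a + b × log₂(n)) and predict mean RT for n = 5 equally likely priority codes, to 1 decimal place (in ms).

Fit slope and intercept:
  b = (490 − 438) / (log₂ 7 − log₂ 4) = 52 / (2.8074 − 2) = 64.408 ms/bit
  a = 438 − 64.408 × 2 = 309.184 ms
Then RT(5) = 309.184 + 64.408 × log₂ 5 = 309.184 + 64.408 × 2.3219 ≈ 458.735 ms.

458.7 ms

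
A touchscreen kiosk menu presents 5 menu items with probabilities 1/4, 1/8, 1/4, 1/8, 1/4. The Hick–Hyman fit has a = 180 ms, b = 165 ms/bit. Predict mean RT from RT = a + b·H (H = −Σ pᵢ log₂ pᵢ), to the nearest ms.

551 ms

H = −Σ pᵢ log₂ pᵢ = 0.25·2 + 0.125·3 + 0.25·2 + 0.125·3 + 0.25·2 = 2.250 bits.
RT = 180 + 165 × 2.250 = 551.25 ms.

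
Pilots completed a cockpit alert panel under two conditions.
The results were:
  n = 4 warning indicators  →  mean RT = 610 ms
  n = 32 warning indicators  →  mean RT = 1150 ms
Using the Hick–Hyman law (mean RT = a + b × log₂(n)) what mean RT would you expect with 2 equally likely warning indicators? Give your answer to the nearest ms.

Fit slope and intercept:
  b = (1150 − 610) / (log₂ 32 − log₂ 4) = 540 / (5 − 2) = 180 ms/bit
  a = 610 − 180 × 2 = 250 ms
Then RT(2) = 250 + 180 × log₂ 2 = 250 + 180 × 1 ≈ 430.000 ms.

430 ms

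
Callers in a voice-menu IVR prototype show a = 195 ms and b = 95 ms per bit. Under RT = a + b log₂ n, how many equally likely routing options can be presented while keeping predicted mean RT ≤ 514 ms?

Set 195 + 95·log₂ n ≤ 514 → log₂ n ≤ (514 − 195)/95 = 3.3579.
So n ≤ 2^3.3579 = 10.252; the largest integer n is 10.

10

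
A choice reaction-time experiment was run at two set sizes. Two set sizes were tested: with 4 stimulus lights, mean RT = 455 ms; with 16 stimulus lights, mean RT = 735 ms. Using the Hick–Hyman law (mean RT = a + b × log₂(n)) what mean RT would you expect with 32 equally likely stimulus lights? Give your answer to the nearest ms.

875 ms

Solve the two-equation system in a and b:
  b = (735 − 455) / (log₂ 16 − log₂ 4) = 280 / (4 − 2) = 140 ms/bit
  a = 455 − 140 × 2 = 175 ms
Then RT(32) = 175 + 140 × log₂ 32 = 175 + 140 × 5 ≈ 875.000 ms.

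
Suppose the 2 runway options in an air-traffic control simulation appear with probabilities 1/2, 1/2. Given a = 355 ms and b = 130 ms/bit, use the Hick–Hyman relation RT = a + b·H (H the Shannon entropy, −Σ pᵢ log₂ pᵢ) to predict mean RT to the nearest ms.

H = −Σ pᵢ log₂ pᵢ = 0.5·1 + 0.5·1 = 1.000 bits.
RT = 355 + 130 × 1.000 = 485.00 ms.

485 ms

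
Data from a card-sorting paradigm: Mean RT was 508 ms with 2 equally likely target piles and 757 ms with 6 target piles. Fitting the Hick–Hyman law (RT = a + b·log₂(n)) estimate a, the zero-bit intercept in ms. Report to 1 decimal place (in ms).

b = (RT₂ − RT₁)/(log₂ n₂ − log₂ n₁) = (757 − 508)/(2.5850 − 1) = 157.102 ms/bit.
Intercept: a = 508 − 157.102·log₂(2) = 350.898 ms.

350.9 ms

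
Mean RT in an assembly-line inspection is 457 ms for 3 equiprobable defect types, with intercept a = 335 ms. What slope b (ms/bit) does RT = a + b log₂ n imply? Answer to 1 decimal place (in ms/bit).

3 alternatives carry log₂ 3 = 1.5850 bits; the choice cost is 457 − 335 = 122 ms, so b = 122/1.5850 = 76.973 ms/bit.

77.0 ms/bit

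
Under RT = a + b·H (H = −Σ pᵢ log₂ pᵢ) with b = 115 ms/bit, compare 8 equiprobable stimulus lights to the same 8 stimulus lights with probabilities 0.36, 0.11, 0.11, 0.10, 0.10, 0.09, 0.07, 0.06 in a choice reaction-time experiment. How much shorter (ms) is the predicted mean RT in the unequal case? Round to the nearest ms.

32 ms

The RT saving is b·ΔH. Equiprobable H₀ = log₂(8) = 3.0000 bits; with the given probabilities H = 2.7203 bits.
b·(H₀ − H) = 115 × (3.0000 − 2.7203) = 32.16 ms.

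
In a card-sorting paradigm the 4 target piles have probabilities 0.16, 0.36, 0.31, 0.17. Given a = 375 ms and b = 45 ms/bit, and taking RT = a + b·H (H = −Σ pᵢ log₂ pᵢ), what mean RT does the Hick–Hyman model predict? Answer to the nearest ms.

H = 0.16·log₂(1/0.16) + 0.36·log₂(1/0.36) + 0.31·log₂(1/0.31) + 0.17·log₂(1/0.17) = 1.9120 bits.
RT = 375 + 45 × 1.9120 = 461.04 ms.

461 ms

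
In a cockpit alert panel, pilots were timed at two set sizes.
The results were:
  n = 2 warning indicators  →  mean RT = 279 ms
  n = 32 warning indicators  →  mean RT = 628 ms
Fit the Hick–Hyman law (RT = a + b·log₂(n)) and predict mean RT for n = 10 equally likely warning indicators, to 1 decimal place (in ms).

Solve the two-equation system in a and b:
  b = (628 − 279) / (log₂ 32 − log₂ 2) = 349 / (5 − 1) = 87.250 ms/bit
  a = 279 − 87.250 × 1 = 191.750 ms
Then RT(10) = 191.750 + 87.250 × log₂ 10 = 191.750 + 87.250 × 3.3219 ≈ 481.588 ms.

481.6 ms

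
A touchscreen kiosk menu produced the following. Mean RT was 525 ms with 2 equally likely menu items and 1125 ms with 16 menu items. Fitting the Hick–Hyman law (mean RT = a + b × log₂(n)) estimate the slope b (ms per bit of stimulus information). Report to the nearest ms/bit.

Slope: b = (1125 − 525) / (log₂ 16 − log₂ 2) = 600/3.0000 = 200 ms/bit.

200 ms/bit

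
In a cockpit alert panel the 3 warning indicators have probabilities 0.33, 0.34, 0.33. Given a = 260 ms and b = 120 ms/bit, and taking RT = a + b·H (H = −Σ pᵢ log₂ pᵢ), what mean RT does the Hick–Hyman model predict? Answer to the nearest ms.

Entropy contributions −pᵢ log₂ pᵢ: 0.5278, 0.5292, 0.5278; sum H = 1.5848 bits.
RT = a + bH = 260 + 120·1.5848 = 450.18 ms.

450 ms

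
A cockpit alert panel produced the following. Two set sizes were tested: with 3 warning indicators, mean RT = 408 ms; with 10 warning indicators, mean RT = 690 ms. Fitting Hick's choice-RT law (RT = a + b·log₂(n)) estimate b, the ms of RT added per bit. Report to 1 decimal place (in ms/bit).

b = (RT₂ − RT₁)/(log₂ n₂ − log₂ n₁) = (690 − 408)/(3.3219 − 1.5850) = 162.352 ms/bit.

162.4 ms/bit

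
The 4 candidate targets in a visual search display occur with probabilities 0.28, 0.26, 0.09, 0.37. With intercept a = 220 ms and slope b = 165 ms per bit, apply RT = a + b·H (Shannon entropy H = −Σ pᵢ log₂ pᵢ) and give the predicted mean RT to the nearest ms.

H = 0.28·log₂(1/0.28) + 0.26·log₂(1/0.26) + 0.09·log₂(1/0.09) + 0.37·log₂(1/0.37) = 1.8629 bits.
RT = 220 + 165 × 1.8629 = 527.38 ms.

527 ms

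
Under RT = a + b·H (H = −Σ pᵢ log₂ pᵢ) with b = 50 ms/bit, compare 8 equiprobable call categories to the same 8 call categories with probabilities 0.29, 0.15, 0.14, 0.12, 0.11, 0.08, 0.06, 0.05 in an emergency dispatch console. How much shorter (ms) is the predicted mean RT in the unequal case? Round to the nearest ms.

10 ms

Equiprobable entropy H₀ = log₂ 8 = 3.0000 bits.
Skewed entropy H = −Σ pᵢ log₂ pᵢ = 2.7941 bits.
ΔRT = b·(H₀ − H) = 50 × 0.2059 = 10.30 ms.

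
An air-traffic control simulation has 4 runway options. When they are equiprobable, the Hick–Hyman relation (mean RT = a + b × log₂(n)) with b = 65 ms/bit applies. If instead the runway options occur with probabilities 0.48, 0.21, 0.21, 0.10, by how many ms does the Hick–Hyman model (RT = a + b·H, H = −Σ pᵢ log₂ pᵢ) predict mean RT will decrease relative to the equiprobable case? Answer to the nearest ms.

Equiprobable entropy H₀ = log₂ 4 = 2.0000 bits.
Skewed entropy H = −Σ pᵢ log₂ pᵢ = 1.7861 bits.
ΔRT = b·(H₀ − H) = 65 × 0.2139 = 13.90 ms.

14 ms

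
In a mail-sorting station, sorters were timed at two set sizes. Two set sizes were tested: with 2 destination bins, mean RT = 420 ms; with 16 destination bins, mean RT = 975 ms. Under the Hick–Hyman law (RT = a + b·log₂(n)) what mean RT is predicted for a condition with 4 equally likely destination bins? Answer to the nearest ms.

605 ms

Solve the two-equation system in a and b:
  b = (975 − 420) / (log₂ 16 − log₂ 2) = 555 / (4 − 1) = 185 ms/bit
  a = 420 − 185 × 1 = 235 ms
Then RT(4) = 235 + 185 × log₂ 4 = 235 + 185 × 2 ≈ 605.000 ms.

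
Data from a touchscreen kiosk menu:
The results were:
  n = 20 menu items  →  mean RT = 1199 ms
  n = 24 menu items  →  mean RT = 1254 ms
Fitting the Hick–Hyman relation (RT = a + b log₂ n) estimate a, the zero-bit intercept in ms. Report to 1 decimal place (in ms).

295.3 ms

b = (RT₂ − RT₁)/(log₂ n₂ − log₂ n₁) = (1254 − 1199)/(4.5850 − 4.3219) = 209.098 ms/bit.
Intercept: a = 1199 − 209.098·log₂(20) = 295.293 ms.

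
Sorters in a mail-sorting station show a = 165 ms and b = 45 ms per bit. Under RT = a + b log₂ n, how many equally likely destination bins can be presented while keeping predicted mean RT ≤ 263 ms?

4

Information budget: (263 − 165)/45 = 2.1778 bits, so n ≤ 2^2.1778 = 4.525 → at most 4.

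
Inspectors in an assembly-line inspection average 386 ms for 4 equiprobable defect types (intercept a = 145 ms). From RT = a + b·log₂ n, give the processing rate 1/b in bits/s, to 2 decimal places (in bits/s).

8.30 bits/s

Choice component = 386 − 145 = 241 ms over log₂(4) = 2 bits.
b = 241 / 2 = 120.500 ms/bit, so 1/b = 8.299 bits/s.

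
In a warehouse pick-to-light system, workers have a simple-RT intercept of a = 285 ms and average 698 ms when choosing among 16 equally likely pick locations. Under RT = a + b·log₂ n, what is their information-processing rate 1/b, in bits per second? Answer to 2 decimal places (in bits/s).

Choice component = 698 − 285 = 413 ms over log₂(16) = 4 bits.
b = 413 / 4 = 103.250 ms/bit, so 1/b = 9.685 bits/s.

9.69 bits/s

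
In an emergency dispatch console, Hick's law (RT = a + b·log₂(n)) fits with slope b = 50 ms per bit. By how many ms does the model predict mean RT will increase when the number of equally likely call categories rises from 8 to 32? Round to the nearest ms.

100 ms

ΔRT = (a + b log₂ n₂) − (a + b log₂ n₁) = b·(log₂ n₂ − log₂ n₁).
log₂(32) − log₂(8) = log₂(32/8) = log₂(4) = 2.
ΔRT = 50 × 2.0000 = 100.000 ms.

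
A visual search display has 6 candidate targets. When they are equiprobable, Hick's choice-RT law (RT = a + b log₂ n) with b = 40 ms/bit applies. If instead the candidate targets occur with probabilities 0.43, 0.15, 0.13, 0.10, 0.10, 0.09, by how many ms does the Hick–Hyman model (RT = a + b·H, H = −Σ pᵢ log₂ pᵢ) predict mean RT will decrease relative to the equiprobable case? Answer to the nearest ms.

12 ms

The RT saving is b·ΔH. Equiprobable H₀ = log₂(6) = 2.5850 bits; with the given probabilities H = 2.2938 bits.
b·(H₀ − H) = 40 × (2.5850 − 2.2938) = 11.65 ms.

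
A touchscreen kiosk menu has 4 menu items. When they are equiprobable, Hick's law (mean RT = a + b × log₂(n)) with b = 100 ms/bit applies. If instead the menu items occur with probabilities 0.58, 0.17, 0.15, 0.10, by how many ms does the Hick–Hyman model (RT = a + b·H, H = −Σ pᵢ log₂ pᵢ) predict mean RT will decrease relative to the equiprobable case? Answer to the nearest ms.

Equiprobable entropy H₀ = log₂ 4 = 2.0000 bits.
Skewed entropy H = −Σ pᵢ log₂ pᵢ = 1.6331 bits.
ΔRT = b·(H₀ − H) = 100 × 0.3669 = 36.69 ms.

37 ms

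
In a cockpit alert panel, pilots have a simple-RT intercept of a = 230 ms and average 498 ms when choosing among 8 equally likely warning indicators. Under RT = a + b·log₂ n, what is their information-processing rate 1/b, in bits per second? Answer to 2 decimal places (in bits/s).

Choice component = 498 − 230 = 268 ms over log₂(8) = 3 bits.
b = 268 / 3 = 89.333 ms/bit, so 1/b = 11.194 bits/s.

11.19 bits/s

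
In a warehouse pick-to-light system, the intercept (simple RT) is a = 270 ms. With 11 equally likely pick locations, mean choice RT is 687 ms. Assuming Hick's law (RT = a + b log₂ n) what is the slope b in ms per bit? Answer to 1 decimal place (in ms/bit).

120.5 ms/bit

b = (687 − 270) / log₂(11) = 417 / 3.4594 = 120.540 ms/bit.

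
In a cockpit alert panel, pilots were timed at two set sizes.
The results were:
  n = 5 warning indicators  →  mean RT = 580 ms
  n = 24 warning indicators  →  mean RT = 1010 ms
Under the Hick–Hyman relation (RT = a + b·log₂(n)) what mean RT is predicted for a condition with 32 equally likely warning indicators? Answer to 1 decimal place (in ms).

Solve the two-equation system in a and b:
  b = (1010 − 580) / (log₂ 24 − log₂ 5) = 430 / (4.5850 − 2.3219) = 190.010 ms/bit
  a = 580 − 190.010 × 2.3219 = 138.810 ms
Then RT(32) = 138.810 + 190.010 × log₂ 32 = 138.810 + 190.010 × 5 ≈ 1088.861 ms.

1088.9 ms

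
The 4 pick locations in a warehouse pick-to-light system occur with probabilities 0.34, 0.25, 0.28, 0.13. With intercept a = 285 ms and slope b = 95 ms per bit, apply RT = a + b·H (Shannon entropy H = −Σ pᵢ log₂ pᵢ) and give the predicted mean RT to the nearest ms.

468 ms

Entropy contributions −pᵢ log₂ pᵢ: 0.5292, 0.5000, 0.5142, 0.3826; sum H = 1.9260 bits.
RT = a + bH = 285 + 95·1.9260 = 467.97 ms.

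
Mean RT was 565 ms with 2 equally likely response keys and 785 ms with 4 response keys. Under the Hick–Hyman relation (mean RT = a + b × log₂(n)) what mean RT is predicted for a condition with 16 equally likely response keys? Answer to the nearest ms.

1225 ms

RT is linear in log₂ n, so two points fix the line:
  b = (785 − 565) / (log₂ 4 − log₂ 2) = 220 / (2 − 1) = 220 ms/bit
  a = 565 − 220 × 1 = 345 ms
Then RT(16) = 345 + 220 × log₂ 16 = 345 + 220 × 4 ≈ 1225.000 ms.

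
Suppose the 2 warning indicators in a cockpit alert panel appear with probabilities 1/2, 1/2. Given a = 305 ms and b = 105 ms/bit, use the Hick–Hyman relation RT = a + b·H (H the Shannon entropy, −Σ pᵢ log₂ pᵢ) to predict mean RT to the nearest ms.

410 ms

H = −Σ pᵢ log₂ pᵢ = 0.5·1 + 0.5·1 = 1.000 bits.
RT = 305 + 105 × 1.000 = 410.00 ms.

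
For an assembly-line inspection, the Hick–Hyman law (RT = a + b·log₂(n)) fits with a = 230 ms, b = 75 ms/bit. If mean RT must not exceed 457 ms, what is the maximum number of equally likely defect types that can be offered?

8

Information budget: (457 − 230)/75 = 3.0267 bits, so n ≤ 2^3.0267 = 8.149 → at most 8.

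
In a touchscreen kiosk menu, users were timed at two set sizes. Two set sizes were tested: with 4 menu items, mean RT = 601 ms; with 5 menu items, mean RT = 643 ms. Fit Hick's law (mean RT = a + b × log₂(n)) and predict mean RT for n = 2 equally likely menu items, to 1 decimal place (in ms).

Solve the two-equation system in a and b:
  b = (643 − 601) / (log₂ 5 − log₂ 4) = 42 / (2.3219 − 2) = 130.464 ms/bit
  a = 601 − 130.464 × 2 = 340.072 ms
Then RT(2) = 340.072 + 130.464 × log₂ 2 = 340.072 + 130.464 × 1 ≈ 470.536 ms.

470.5 ms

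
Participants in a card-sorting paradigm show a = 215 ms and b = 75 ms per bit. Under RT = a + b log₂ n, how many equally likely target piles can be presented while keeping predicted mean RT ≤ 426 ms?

7

Information budget: (426 − 215)/75 = 2.8133 bits, so n ≤ 2^2.8133 = 7.029 → at most 7.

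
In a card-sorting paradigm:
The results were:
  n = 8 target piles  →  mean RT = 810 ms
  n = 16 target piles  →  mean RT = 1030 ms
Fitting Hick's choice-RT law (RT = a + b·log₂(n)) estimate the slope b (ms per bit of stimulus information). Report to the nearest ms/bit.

The slope on a log₂ axis is (1030 − 810) / (4 − 3) = 220 ms/bit.

220 ms/bit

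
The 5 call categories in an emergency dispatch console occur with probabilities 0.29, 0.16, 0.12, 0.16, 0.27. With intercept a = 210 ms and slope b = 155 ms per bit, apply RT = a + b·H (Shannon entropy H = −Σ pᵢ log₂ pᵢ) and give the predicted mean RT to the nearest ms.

Entropy contributions −pᵢ log₂ pᵢ: 0.5179, 0.4230, 0.3671, 0.4230, 0.5100; sum H = 2.2410 bits.
RT = a + bH = 210 + 155·2.2410 = 557.36 ms.

557 ms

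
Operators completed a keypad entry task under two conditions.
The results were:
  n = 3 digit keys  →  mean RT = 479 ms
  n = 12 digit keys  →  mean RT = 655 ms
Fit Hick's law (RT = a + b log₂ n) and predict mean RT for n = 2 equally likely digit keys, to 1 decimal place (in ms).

With log₂ n on the abscissa the relation is linear; from the two conditions:
  b = (655 − 479) / (log₂ 12 − log₂ 3) = 176 / (3.5850 − 1.5850) = 88.000 ms/bit
  a = 479 − 88.000 × 1.5850 = 339.523 ms
Then RT(2) = 339.523 + 88.000 × log₂ 2 = 339.523 + 88.000 × 1 ≈ 427.523 ms.

427.5 ms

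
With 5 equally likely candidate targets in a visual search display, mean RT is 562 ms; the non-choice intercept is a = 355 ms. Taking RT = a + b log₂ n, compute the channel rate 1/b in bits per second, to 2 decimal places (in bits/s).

Choice component = 562 − 355 = 207 ms over log₂(5) = 2.3219 bits.
b = 207 / 2.3219 = 89.150 ms/bit, so 1/b = 11.217 bits/s.

11.22 bits/s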